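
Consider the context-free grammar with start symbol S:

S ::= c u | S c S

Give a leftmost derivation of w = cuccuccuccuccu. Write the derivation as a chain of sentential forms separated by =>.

S => ScS   [S ::= S c S]
ScS => ScScS   [S ::= S c S]
ScScS => ScScScS   [S ::= S c S]
ScScScS => ScScScScS   [S ::= S c S]
ScScScScS => cucScScScS   [S ::= c u]
cucScScScS => cuccucScScS   [S ::= c u]
cuccucScScS => cuccuccucScS   [S ::= c u]
cuccuccucScS => cuccuccuccucS   [S ::= c u]
cuccuccuccucS => cuccuccuccuccu   [S ::= c u]

S => ScS => ScScS => ScScScS => ScScScScS => cucScScScS => cuccucScScS => cuccuccucScS => cuccuccuccucS => cuccuccuccuccu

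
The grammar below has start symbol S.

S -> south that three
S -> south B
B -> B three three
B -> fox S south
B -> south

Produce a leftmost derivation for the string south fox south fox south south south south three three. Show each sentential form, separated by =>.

S => south B => south B three three => south fox S south three three => south fox south B south three three => south fox south fox S south south three three => south fox south fox south B south south three three => south fox south fox south south south south three three

S => south B   [S -> south B]
south B => south B three three   [B -> B three three]
south B three three => south fox S south three three   [B -> fox S south]
south fox S south three three => south fox south B south three three   [S -> south B]
south fox south B south three three => south fox south fox S south south three three   [B -> fox S south]
south fox south fox S south south three three => south fox south fox south B south south three three   [S -> south B]
south fox south fox south B south south three three => south fox south fox south south south south three three   [B -> south]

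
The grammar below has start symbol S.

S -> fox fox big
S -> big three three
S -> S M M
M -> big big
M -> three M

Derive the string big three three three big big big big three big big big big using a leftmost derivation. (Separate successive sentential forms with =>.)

S => S M M => S M M M M => big three three M M M M => big three three three M M M M => big three three three big big M M M => big three three three big big big big M M => big three three three big big big big three M M => big three three three big big big big three big big M => big three three three big big big big three big big big big

S => S M M   [S -> S M M]
S M M => S M M M M   [S -> S M M]
S M M M M => big three three M M M M   [S -> big three three]
big three three M M M M => big three three three M M M M   [M -> three M]
big three three three M M M M => big three three three big big M M M   [M -> big big]
big three three three big big M M M => big three three three big big big big M M   [M -> big big]
big three three three big big big big M M => big three three three big big big big three M M   [M -> three M]
big three three three big big big big three M M => big three three three big big big big three big big M   [M -> big big]
big three three three big big big big three big big M => big three three three big big big big three big big big big   [M -> big big]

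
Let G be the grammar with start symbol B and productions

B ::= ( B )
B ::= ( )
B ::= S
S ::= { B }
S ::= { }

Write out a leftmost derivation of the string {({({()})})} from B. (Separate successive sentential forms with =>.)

B => S   [B ::= S]
S => {B}   [S ::= { B }]
{B} => {(B)}   [B ::= ( B )]
{(B)} => {(S)}   [B ::= S]
{(S)} => {({B})}   [S ::= { B }]
{({B})} => {({(B)})}   [B ::= ( B )]
{({(B)})} => {({(S)})}   [B ::= S]
{({(S)})} => {({({B})})}   [S ::= { B }]
{({({B})})} => {({({()})})}   [B ::= ( )]

B => S => {B} => {(B)} => {(S)} => {({B})} => {({(B)})} => {({(S)})} => {({({B})})} => {({({()})})}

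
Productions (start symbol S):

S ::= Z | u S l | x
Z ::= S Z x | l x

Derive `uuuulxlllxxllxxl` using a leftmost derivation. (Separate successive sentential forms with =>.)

S=>uSl=>uZl=>uSZxl=>uuSlZxl=>uuZlZxl=>uuSZxlZxl=>uuuSlZxlZxl=>uuuuSllZxlZxl=>uuuuZllZxlZxl=>uuuulxllZxlZxl=>uuuulxlllxxlZxl=>uuuulxlllxxllxxl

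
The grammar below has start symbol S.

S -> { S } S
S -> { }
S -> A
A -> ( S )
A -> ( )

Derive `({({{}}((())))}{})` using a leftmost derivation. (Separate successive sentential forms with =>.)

S => A => (S) => ({S}S) => ({A}S) => ({(S)}S) => ({({S}S)}S) => ({({{}}S)}S) => ({({{}}A)}S) => ({({{}}(S))}S) => ({({{}}(A))}S) => ({({{}}((S)))}S) => ({({{}}((A)))}S) => ({({{}}((())))}S) => ({({{}}((())))}{})

S => A   [S -> A]
A => (S)   [A -> ( S )]
(S) => ({S}S)   [S -> { S } S]
({S}S) => ({A}S)   [S -> A]
({A}S) => ({(S)}S)   [A -> ( S )]
({(S)}S) => ({({S}S)}S)   [S -> { S } S]
({({S}S)}S) => ({({{}}S)}S)   [S -> { }]
({({{}}S)}S) => ({({{}}A)}S)   [S -> A]
({({{}}A)}S) => ({({{}}(S))}S)   [A -> ( S )]
({({{}}(S))}S) => ({({{}}(A))}S)   [S -> A]
({({{}}(A))}S) => ({({{}}((S)))}S)   [A -> ( S )]
({({{}}((S)))}S) => ({({{}}((A)))}S)   [S -> A]
({({{}}((A)))}S) => ({({{}}((())))}S)   [A -> ( )]
({({{}}((())))}S) => ({({{}}((())))}{})   [S -> { }]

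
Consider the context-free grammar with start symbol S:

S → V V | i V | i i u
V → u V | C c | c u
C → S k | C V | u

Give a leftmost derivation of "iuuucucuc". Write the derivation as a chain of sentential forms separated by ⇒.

S ⇒ iV   [S → i V]
iV ⇒ iuV   [V → u V]
iuV ⇒ iuuV   [V → u V]
iuuV ⇒ iuuCc   [V → C c]
iuuCc ⇒ iuuCVc   [C → C V]
iuuCVc ⇒ iuuCVVc   [C → C V]
iuuCVVc ⇒ iuuuVVc   [C → u]
iuuuVVc ⇒ iuuucuVc   [V → c u]
iuuucuVc ⇒ iuuucucuc   [V → c u]

S ⇒ iV ⇒ iuV ⇒ iuuV ⇒ iuuCc ⇒ iuuCVc ⇒ iuuCVVc ⇒ iuuuVVc ⇒ iuuucuVc ⇒ iuuucucuc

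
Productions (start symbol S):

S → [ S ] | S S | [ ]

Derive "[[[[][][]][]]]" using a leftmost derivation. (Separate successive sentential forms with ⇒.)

S ⇒ [S]   [S → [ S ]]
[S] ⇒ [[S]]   [S → [ S ]]
[[S]] ⇒ [[SS]]   [S → S S]
[[SS]] ⇒ [[[S]S]]   [S → [ S ]]
[[[S]S]] ⇒ [[[SS]S]]   [S → S S]
[[[SS]S]] ⇒ [[[SSS]S]]   [S → S S]
[[[SSS]S]] ⇒ [[[[]SS]S]]   [S → [ ]]
[[[[]SS]S]] ⇒ [[[[][]S]S]]   [S → [ ]]
[[[[][]S]S]] ⇒ [[[[][][]]S]]   [S → [ ]]
[[[[][][]]S]] ⇒ [[[[][][]][]]]   [S → [ ]]

S⇒[S]⇒[[S]]⇒[[SS]]⇒[[[S]S]]⇒[[[SS]S]]⇒[[[SSS]S]]⇒[[[[]SS]S]]⇒[[[[][]S]S]]⇒[[[[][][]]S]]⇒[[[[][][]][]]]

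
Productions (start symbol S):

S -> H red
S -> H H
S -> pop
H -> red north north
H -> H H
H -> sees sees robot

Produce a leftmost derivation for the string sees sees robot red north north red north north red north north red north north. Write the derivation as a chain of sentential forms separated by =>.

S => H H   [S -> H H]
H H => H H H   [H -> H H]
H H H => H H H H   [H -> H H]
H H H H => H H H H H   [H -> H H]
H H H H H => sees sees robot H H H H   [H -> sees sees robot]
sees sees robot H H H H => sees sees robot red north north H H H   [H -> red north north]
sees sees robot red north north H H H => sees sees robot red north north red north north H H   [H -> red north north]
sees sees robot red north north red north north H H => sees sees robot red north north red north north red north north H   [H -> red north north]
sees sees robot red north north red north north red north north H => sees sees robot red north north red north north red north north red north north   [H -> red north north]

S => H H => H H H => H H H H => H H H H H => sees sees robot H H H H => sees sees robot red north north H H H => sees sees robot red north north red north north H H => sees sees robot red north north red north north red north north H => sees sees robot red north north red north north red north north red north north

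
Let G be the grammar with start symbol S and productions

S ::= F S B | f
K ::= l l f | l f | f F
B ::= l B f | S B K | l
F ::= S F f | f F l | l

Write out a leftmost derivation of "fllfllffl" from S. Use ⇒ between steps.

S ⇒ FSB ⇒ SFfSB ⇒ FSBFfSB ⇒ fFlSBFfSB ⇒ fllSBFfSB ⇒ fllfBFfSB ⇒ fllflFfSB ⇒ fllfllfSB ⇒ fllfllffB ⇒ fllfllffl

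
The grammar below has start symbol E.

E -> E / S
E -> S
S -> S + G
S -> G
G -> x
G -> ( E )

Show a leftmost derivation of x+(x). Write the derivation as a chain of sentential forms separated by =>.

E => S   [E -> S]
S => S+G   [S -> S + G]
S+G => G+G   [S -> G]
G+G => x+G   [G -> x]
x+G => x+(E)   [G -> ( E )]
x+(E) => x+(S)   [E -> S]
x+(S) => x+(G)   [S -> G]
x+(G) => x+(x)   [G -> x]

E=>S=>S+G=>G+G=>x+G=>x+(E)=>x+(S)=>x+(G)=>x+(x)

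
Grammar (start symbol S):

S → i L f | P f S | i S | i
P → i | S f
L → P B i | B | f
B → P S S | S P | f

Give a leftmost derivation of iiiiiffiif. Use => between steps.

S => iLf => iBf => iPSSf => iSfSSf => iiLffSSf => iiBffSSf => iiPSSffSSf => iiiSSffSSf => iiiiSffSSf => iiiiiffSSf => iiiiiffiSf => iiiiiffiif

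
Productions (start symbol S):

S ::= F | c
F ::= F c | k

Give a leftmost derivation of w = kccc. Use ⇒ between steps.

S⇒F⇒Fc⇒Fcc⇒Fccc⇒kccc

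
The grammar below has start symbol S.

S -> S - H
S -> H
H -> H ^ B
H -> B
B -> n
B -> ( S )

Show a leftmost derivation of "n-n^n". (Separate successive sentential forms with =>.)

S => S-H   [S -> S - H]
S-H => H-H   [S -> H]
H-H => B-H   [H -> B]
B-H => n-H   [B -> n]
n-H => n-H^B   [H -> H ^ B]
n-H^B => n-B^B   [H -> B]
n-B^B => n-n^B   [B -> n]
n-n^B => n-n^n   [B -> n]

S=>S-H=>H-H=>B-H=>n-H=>n-H^B=>n-B^B=>n-n^B=>n-n^n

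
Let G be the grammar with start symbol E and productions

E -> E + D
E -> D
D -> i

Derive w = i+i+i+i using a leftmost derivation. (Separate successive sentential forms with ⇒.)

E ⇒ E+D   [E -> E + D]
E+D ⇒ E+D+D   [E -> E + D]
E+D+D ⇒ E+D+D+D   [E -> E + D]
E+D+D+D ⇒ D+D+D+D   [E -> D]
D+D+D+D ⇒ i+D+D+D   [D -> i]
i+D+D+D ⇒ i+i+D+D   [D -> i]
i+i+D+D ⇒ i+i+i+D   [D -> i]
i+i+i+D ⇒ i+i+i+i   [D -> i]

E ⇒ E+D ⇒ E+D+D ⇒ E+D+D+D ⇒ D+D+D+D ⇒ i+D+D+D ⇒ i+i+D+D ⇒ i+i+i+D ⇒ i+i+i+i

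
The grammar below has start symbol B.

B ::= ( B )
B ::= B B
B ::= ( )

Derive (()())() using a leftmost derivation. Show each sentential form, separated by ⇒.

B⇒BB⇒(B)B⇒(BB)B⇒(()B)B⇒(()())B⇒(()())()

B ⇒ BB   [B ::= B B]
BB ⇒ (B)B   [B ::= ( B )]
(B)B ⇒ (BB)B   [B ::= B B]
(BB)B ⇒ (()B)B   [B ::= ( )]
(()B)B ⇒ (()())B   [B ::= ( )]
(()())B ⇒ (()())()   [B ::= ( )]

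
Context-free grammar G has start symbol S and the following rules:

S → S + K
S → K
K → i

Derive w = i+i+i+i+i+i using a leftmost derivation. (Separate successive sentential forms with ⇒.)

S ⇒ S+K ⇒ S+K+K ⇒ S+K+K+K ⇒ S+K+K+K+K ⇒ S+K+K+K+K+K ⇒ K+K+K+K+K+K ⇒ i+K+K+K+K+K ⇒ i+i+K+K+K+K ⇒ i+i+i+K+K+K ⇒ i+i+i+i+K+K ⇒ i+i+i+i+i+K ⇒ i+i+i+i+i+i

S ⇒ S+K   [S → S + K]
S+K ⇒ S+K+K   [S → S + K]
S+K+K ⇒ S+K+K+K   [S → S + K]
S+K+K+K ⇒ S+K+K+K+K   [S → S + K]
S+K+K+K+K ⇒ S+K+K+K+K+K   [S → S + K]
S+K+K+K+K+K ⇒ K+K+K+K+K+K   [S → K]
K+K+K+K+K+K ⇒ i+K+K+K+K+K   [K → i]
i+K+K+K+K+K ⇒ i+i+K+K+K+K   [K → i]
i+i+K+K+K+K ⇒ i+i+i+K+K+K   [K → i]
i+i+i+K+K+K ⇒ i+i+i+i+K+K   [K → i]
i+i+i+i+K+K ⇒ i+i+i+i+i+K   [K → i]
i+i+i+i+i+K ⇒ i+i+i+i+i+i   [K → i]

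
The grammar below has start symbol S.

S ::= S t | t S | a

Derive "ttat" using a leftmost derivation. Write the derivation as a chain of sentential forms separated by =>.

S => tS => ttS => ttSt => ttat

S => tS   [S ::= t S]
tS => ttS   [S ::= t S]
ttS => ttSt   [S ::= S t]
ttSt => ttat   [S ::= a]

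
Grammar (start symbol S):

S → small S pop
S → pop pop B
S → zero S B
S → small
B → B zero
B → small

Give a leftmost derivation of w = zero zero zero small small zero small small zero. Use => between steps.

S => zero S B => zero zero S B B => zero zero zero S B B B => zero zero zero small B B B => zero zero zero small B zero B B => zero zero zero small small zero B B => zero zero zero small small zero small B => zero zero zero small small zero small B zero => zero zero zero small small zero small small zero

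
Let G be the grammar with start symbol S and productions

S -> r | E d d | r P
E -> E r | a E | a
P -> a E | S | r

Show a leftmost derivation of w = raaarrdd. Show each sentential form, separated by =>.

S => rP => rS => rEdd => rErdd => rErrdd => raErrdd => raaErrdd => raaarrdd

S => rP   [S -> r P]
rP => rS   [P -> S]
rS => rEdd   [S -> E d d]
rEdd => rErdd   [E -> E r]
rErdd => rErrdd   [E -> E r]
rErrdd => raErrdd   [E -> a E]
raErrdd => raaErrdd   [E -> a E]
raaErrdd => raaarrdd   [E -> a]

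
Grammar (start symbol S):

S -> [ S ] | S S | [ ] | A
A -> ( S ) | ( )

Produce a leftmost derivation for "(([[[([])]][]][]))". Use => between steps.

S => A => (S) => (A) => ((S)) => ((SS)) => (([S]S)) => (([SS]S)) => (([[S]S]S)) => (([[[S]]S]S)) => (([[[A]]S]S)) => (([[[(S)]]S]S)) => (([[[([])]]S]S)) => (([[[([])]][]]S)) => (([[[([])]][]][]))

S => A   [S -> A]
A => (S)   [A -> ( S )]
(S) => (A)   [S -> A]
(A) => ((S))   [A -> ( S )]
((S)) => ((SS))   [S -> S S]
((SS)) => (([S]S))   [S -> [ S ]]
(([S]S)) => (([SS]S))   [S -> S S]
(([SS]S)) => (([[S]S]S))   [S -> [ S ]]
(([[S]S]S)) => (([[[S]]S]S))   [S -> [ S ]]
(([[[S]]S]S)) => (([[[A]]S]S))   [S -> A]
(([[[A]]S]S)) => (([[[(S)]]S]S))   [A -> ( S )]
(([[[(S)]]S]S)) => (([[[([])]]S]S))   [S -> [ ]]
(([[[([])]]S]S)) => (([[[([])]][]]S))   [S -> [ ]]
(([[[([])]][]]S)) => (([[[([])]][]][]))   [S -> [ ]]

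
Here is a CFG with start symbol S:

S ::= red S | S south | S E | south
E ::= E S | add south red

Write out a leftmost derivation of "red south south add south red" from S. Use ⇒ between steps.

S ⇒ S E ⇒ S south E ⇒ red S south E ⇒ red south south E ⇒ red south south add south red

S ⇒ S E   [S ::= S E]
S E ⇒ S south E   [S ::= S south]
S south E ⇒ red S south E   [S ::= red S]
red S south E ⇒ red south south E   [S ::= south]
red south south E ⇒ red south south add south red   [E ::= add south red]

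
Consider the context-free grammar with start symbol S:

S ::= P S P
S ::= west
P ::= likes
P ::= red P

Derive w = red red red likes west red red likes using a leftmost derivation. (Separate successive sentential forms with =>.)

S => P S P   [S ::= P S P]
P S P => red P S P   [P ::= red P]
red P S P => red red P S P   [P ::= red P]
red red P S P => red red red P S P   [P ::= red P]
red red red P S P => red red red likes S P   [P ::= likes]
red red red likes S P => red red red likes west P   [S ::= west]
red red red likes west P => red red red likes west red P   [P ::= red P]
red red red likes west red P => red red red likes west red red P   [P ::= red P]
red red red likes west red red P => red red red likes west red red likes   [P ::= likes]

S => P S P => red P S P => red red P S P => red red red P S P => red red red likes S P => red red red likes west P => red red red likes west red P => red red red likes west red red P => red red red likes west red red likes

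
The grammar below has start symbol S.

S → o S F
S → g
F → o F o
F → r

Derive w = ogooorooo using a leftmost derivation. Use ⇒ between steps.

S ⇒ oSF   [S → o S F]
oSF ⇒ ogF   [S → g]
ogF ⇒ ogoFo   [F → o F o]
ogoFo ⇒ ogooFoo   [F → o F o]
ogooFoo ⇒ ogoooFooo   [F → o F o]
ogoooFooo ⇒ ogooorooo   [F → r]

S ⇒ oSF ⇒ ogF ⇒ ogoFo ⇒ ogooFoo ⇒ ogoooFooo ⇒ ogooorooo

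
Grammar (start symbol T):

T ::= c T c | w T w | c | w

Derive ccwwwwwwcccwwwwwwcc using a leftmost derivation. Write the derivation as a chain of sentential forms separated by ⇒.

T ⇒ cTc   [T ::= c T c]
cTc ⇒ ccTcc   [T ::= c T c]
ccTcc ⇒ ccwTwcc   [T ::= w T w]
ccwTwcc ⇒ ccwwTwwcc   [T ::= w T w]
ccwwTwwcc ⇒ ccwwwTwwwcc   [T ::= w T w]
ccwwwTwwwcc ⇒ ccwwwwTwwwwcc   [T ::= w T w]
ccwwwwTwwwwcc ⇒ ccwwwwwTwwwwwcc   [T ::= w T w]
ccwwwwwTwwwwwcc ⇒ ccwwwwwwTwwwwwwcc   [T ::= w T w]
ccwwwwwwTwwwwwwcc ⇒ ccwwwwwwcTcwwwwwwcc   [T ::= c T c]
ccwwwwwwcTcwwwwwwcc ⇒ ccwwwwwwcccwwwwwwcc   [T ::= c]

T⇒cTc⇒ccTcc⇒ccwTwcc⇒ccwwTwwcc⇒ccwwwTwwwcc⇒ccwwwwTwwwwcc⇒ccwwwwwTwwwwwcc⇒ccwwwwwwTwwwwwwcc⇒ccwwwwwwcTcwwwwwwcc⇒ccwwwwwwcccwwwwwwcc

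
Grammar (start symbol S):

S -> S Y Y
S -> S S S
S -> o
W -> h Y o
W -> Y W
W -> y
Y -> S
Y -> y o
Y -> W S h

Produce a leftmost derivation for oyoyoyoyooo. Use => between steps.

S => SSS => SYYSS => SYYYYSS => oYYYYSS => oyoYYYSS => oyoyoYYSS => oyoyoyoYSS => oyoyoyoyoSS => oyoyoyoyooS => oyoyoyoyooo

S => SSS   [S -> S S S]
SSS => SYYSS   [S -> S Y Y]
SYYSS => SYYYYSS   [S -> S Y Y]
SYYYYSS => oYYYYSS   [S -> o]
oYYYYSS => oyoYYYSS   [Y -> y o]
oyoYYYSS => oyoyoYYSS   [Y -> y o]
oyoyoYYSS => oyoyoyoYSS   [Y -> y o]
oyoyoyoYSS => oyoyoyoyoSS   [Y -> y o]
oyoyoyoyoSS => oyoyoyoyooS   [S -> o]
oyoyoyoyooS => oyoyoyoyooo   [S -> o]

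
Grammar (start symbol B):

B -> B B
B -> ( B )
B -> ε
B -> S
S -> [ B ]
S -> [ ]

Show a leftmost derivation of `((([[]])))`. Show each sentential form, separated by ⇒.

B ⇒ (B) ⇒ ((B)) ⇒ ((BB)) ⇒ (((B)B)) ⇒ (((S)B)) ⇒ ((([B])B)) ⇒ ((([BB])B)) ⇒ ((([SB])B)) ⇒ ((([[B]B])B)) ⇒ ((([[]B])B)) ⇒ ((([[]])B)) ⇒ ((([[]])))

B ⇒ (B)   [B -> ( B )]
(B) ⇒ ((B))   [B -> ( B )]
((B)) ⇒ ((BB))   [B -> B B]
((BB)) ⇒ (((B)B))   [B -> ( B )]
(((B)B)) ⇒ (((S)B))   [B -> S]
(((S)B)) ⇒ ((([B])B))   [S -> [ B ]]
((([B])B)) ⇒ ((([BB])B))   [B -> B B]
((([BB])B)) ⇒ ((([SB])B))   [B -> S]
((([SB])B)) ⇒ ((([[B]B])B))   [S -> [ B ]]
((([[B]B])B)) ⇒ ((([[]B])B))   [B -> ε]
((([[]B])B)) ⇒ ((([[]])B))   [B -> ε]
((([[]])B)) ⇒ ((([[]])))   [B -> ε]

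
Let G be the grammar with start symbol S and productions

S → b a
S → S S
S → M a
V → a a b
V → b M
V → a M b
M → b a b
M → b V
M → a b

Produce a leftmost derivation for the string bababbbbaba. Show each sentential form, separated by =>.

S => SS   [S → S S]
SS => MaS   [S → M a]
MaS => babaS   [M → b a b]
babaS => babaMa   [S → M a]
babaMa => bababVa   [M → b V]
bababVa => bababbMa   [V → b M]
bababbMa => bababbbVa   [M → b V]
bababbbVa => bababbbbMa   [V → b M]
bababbbbMa => bababbbbaba   [M → a b]

S => SS => MaS => babaS => babaMa => bababVa => bababbMa => bababbbVa => bababbbbMa => bababbbbaba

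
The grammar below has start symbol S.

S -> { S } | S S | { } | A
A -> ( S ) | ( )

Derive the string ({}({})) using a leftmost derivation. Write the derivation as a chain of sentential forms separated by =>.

S => A   [S -> A]
A => (S)   [A -> ( S )]
(S) => (SS)   [S -> S S]
(SS) => ({}S)   [S -> { }]
({}S) => ({}A)   [S -> A]
({}A) => ({}(S))   [A -> ( S )]
({}(S)) => ({}({}))   [S -> { }]

S => A => (S) => (SS) => ({}S) => ({}A) => ({}(S)) => ({}({}))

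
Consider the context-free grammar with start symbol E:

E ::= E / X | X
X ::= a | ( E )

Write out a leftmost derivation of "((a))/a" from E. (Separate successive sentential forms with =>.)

E => E/X => X/X => (E)/X => (X)/X => ((E))/X => ((X))/X => ((a))/X => ((a))/a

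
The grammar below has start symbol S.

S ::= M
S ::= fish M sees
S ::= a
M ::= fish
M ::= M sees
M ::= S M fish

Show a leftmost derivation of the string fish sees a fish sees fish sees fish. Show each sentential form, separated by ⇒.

S ⇒ M   [S ::= M]
M ⇒ S M fish   [M ::= S M fish]
S M fish ⇒ M M fish   [S ::= M]
M M fish ⇒ M sees M fish   [M ::= M sees]
M sees M fish ⇒ fish sees M fish   [M ::= fish]
fish sees M fish ⇒ fish sees M sees fish   [M ::= M sees]
fish sees M sees fish ⇒ fish sees S M fish sees fish   [M ::= S M fish]
fish sees S M fish sees fish ⇒ fish sees a M fish sees fish   [S ::= a]
fish sees a M fish sees fish ⇒ fish sees a M sees fish sees fish   [M ::= M sees]
fish sees a M sees fish sees fish ⇒ fish sees a fish sees fish sees fish   [M ::= fish]

S ⇒ M ⇒ S M fish ⇒ M M fish ⇒ M sees M fish ⇒ fish sees M fish ⇒ fish sees M sees fish ⇒ fish sees S M fish sees fish ⇒ fish sees a M fish sees fish ⇒ fish sees a M sees fish sees fish ⇒ fish sees a fish sees fish sees fish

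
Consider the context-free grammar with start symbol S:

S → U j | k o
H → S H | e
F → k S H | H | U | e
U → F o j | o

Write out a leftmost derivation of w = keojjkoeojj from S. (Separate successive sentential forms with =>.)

S => Uj   [S → U j]
Uj => Fojj   [U → F o j]
Fojj => kSHojj   [F → k S H]
kSHojj => kUjHojj   [S → U j]
kUjHojj => kFojjHojj   [U → F o j]
kFojjHojj => keojjHojj   [F → e]
keojjHojj => keojjSHojj   [H → S H]
keojjSHojj => keojjkoHojj   [S → k o]
keojjkoHojj => keojjkoeojj   [H → e]

S=>Uj=>Fojj=>kSHojj=>kUjHojj=>kFojjHojj=>keojjHojj=>keojjSHojj=>keojjkoHojj=>keojjkoeojj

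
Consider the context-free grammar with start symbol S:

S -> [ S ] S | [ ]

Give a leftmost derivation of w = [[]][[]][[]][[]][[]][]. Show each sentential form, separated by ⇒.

S ⇒ [S]S ⇒ [[]]S ⇒ [[]][S]S ⇒ [[]][[]]S ⇒ [[]][[]][S]S ⇒ [[]][[]][[]]S ⇒ [[]][[]][[]][S]S ⇒ [[]][[]][[]][[]]S ⇒ [[]][[]][[]][[]][S]S ⇒ [[]][[]][[]][[]][[]]S ⇒ [[]][[]][[]][[]][[]][]

S ⇒ [S]S   [S -> [ S ] S]
[S]S ⇒ [[]]S   [S -> [ ]]
[[]]S ⇒ [[]][S]S   [S -> [ S ] S]
[[]][S]S ⇒ [[]][[]]S   [S -> [ ]]
[[]][[]]S ⇒ [[]][[]][S]S   [S -> [ S ] S]
[[]][[]][S]S ⇒ [[]][[]][[]]S   [S -> [ ]]
[[]][[]][[]]S ⇒ [[]][[]][[]][S]S   [S -> [ S ] S]
[[]][[]][[]][S]S ⇒ [[]][[]][[]][[]]S   [S -> [ ]]
[[]][[]][[]][[]]S ⇒ [[]][[]][[]][[]][S]S   [S -> [ S ] S]
[[]][[]][[]][[]][S]S ⇒ [[]][[]][[]][[]][[]]S   [S -> [ ]]
[[]][[]][[]][[]][[]]S ⇒ [[]][[]][[]][[]][[]][]   [S -> [ ]]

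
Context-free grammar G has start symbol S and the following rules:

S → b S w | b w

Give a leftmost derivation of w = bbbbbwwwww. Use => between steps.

S => bSw   [S → b S w]
bSw => bbSww   [S → b S w]
bbSww => bbbSwww   [S → b S w]
bbbSwww => bbbbSwwww   [S → b S w]
bbbbSwwww => bbbbbwwwww   [S → b w]

S => bSw => bbSww => bbbSwww => bbbbSwwww => bbbbbwwwww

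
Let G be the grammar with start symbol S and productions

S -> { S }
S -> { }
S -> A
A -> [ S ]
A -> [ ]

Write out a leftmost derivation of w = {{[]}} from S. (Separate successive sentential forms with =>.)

S => {S}   [S -> { S }]
{S} => {{S}}   [S -> { S }]
{{S}} => {{A}}   [S -> A]
{{A}} => {{[]}}   [A -> [ ]]

S => {S} => {{S}} => {{A}} => {{[]}}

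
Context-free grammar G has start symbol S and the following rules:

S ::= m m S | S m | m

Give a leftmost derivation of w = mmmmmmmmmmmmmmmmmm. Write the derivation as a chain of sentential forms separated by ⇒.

S⇒Sm⇒mmSm⇒mmSmm⇒mmSmmm⇒mmmmSmmm⇒mmmmSmmmm⇒mmmmSmmmmm⇒mmmmmmSmmmmm⇒mmmmmmmmSmmmmm⇒mmmmmmmmmmSmmmmm⇒mmmmmmmmmmSmmmmmm⇒mmmmmmmmmmSmmmmmmm⇒mmmmmmmmmmmmmmmmmm

S ⇒ Sm   [S ::= S m]
Sm ⇒ mmSm   [S ::= m m S]
mmSm ⇒ mmSmm   [S ::= S m]
mmSmm ⇒ mmSmmm   [S ::= S m]
mmSmmm ⇒ mmmmSmmm   [S ::= m m S]
mmmmSmmm ⇒ mmmmSmmmm   [S ::= S m]
mmmmSmmmm ⇒ mmmmSmmmmm   [S ::= S m]
mmmmSmmmmm ⇒ mmmmmmSmmmmm   [S ::= m m S]
mmmmmmSmmmmm ⇒ mmmmmmmmSmmmmm   [S ::= m m S]
mmmmmmmmSmmmmm ⇒ mmmmmmmmmmSmmmmm   [S ::= m m S]
mmmmmmmmmmSmmmmm ⇒ mmmmmmmmmmSmmmmmm   [S ::= S m]
mmmmmmmmmmSmmmmmm ⇒ mmmmmmmmmmSmmmmmmm   [S ::= S m]
mmmmmmmmmmSmmmmmmm ⇒ mmmmmmmmmmmmmmmmmm   [S ::= m]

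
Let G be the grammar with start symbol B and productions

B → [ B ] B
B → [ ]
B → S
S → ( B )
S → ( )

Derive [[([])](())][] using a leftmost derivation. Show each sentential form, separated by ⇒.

B ⇒ [B]B ⇒ [[B]B]B ⇒ [[S]B]B ⇒ [[(B)]B]B ⇒ [[([])]B]B ⇒ [[([])]S]B ⇒ [[([])](B)]B ⇒ [[([])](S)]B ⇒ [[([])](())]B ⇒ [[([])](())][]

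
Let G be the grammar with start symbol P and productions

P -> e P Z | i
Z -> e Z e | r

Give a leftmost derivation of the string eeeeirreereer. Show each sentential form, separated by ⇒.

P ⇒ ePZ   [P -> e P Z]
ePZ ⇒ eePZZ   [P -> e P Z]
eePZZ ⇒ eeePZZZ   [P -> e P Z]
eeePZZZ ⇒ eeeePZZZZ   [P -> e P Z]
eeeePZZZZ ⇒ eeeeiZZZZ   [P -> i]
eeeeiZZZZ ⇒ eeeeirZZZ   [Z -> r]
eeeeirZZZ ⇒ eeeeirrZZ   [Z -> r]
eeeeirrZZ ⇒ eeeeirreZeZ   [Z -> e Z e]
eeeeirreZeZ ⇒ eeeeirreeZeeZ   [Z -> e Z e]
eeeeirreeZeeZ ⇒ eeeeirreereeZ   [Z -> r]
eeeeirreereeZ ⇒ eeeeirreereer   [Z -> r]

P⇒ePZ⇒eePZZ⇒eeePZZZ⇒eeeePZZZZ⇒eeeeiZZZZ⇒eeeeirZZZ⇒eeeeirrZZ⇒eeeeirreZeZ⇒eeeeirreeZeeZ⇒eeeeirreereeZ⇒eeeeirreereer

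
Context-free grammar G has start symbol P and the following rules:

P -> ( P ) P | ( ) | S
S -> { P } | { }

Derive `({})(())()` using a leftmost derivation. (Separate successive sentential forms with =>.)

P => (P)P => (S)P => ({})P => ({})(P)P => ({})(())P => ({})(())()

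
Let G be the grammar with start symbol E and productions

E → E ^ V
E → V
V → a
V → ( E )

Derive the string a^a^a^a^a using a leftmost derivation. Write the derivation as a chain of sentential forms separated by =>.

E => E^V   [E → E ^ V]
E^V => E^V^V   [E → E ^ V]
E^V^V => E^V^V^V   [E → E ^ V]
E^V^V^V => E^V^V^V^V   [E → E ^ V]
E^V^V^V^V => V^V^V^V^V   [E → V]
V^V^V^V^V => a^V^V^V^V   [V → a]
a^V^V^V^V => a^a^V^V^V   [V → a]
a^a^V^V^V => a^a^a^V^V   [V → a]
a^a^a^V^V => a^a^a^a^V   [V → a]
a^a^a^a^V => a^a^a^a^a   [V → a]

E => E^V => E^V^V => E^V^V^V => E^V^V^V^V => V^V^V^V^V => a^V^V^V^V => a^a^V^V^V => a^a^a^V^V => a^a^a^a^V => a^a^a^a^a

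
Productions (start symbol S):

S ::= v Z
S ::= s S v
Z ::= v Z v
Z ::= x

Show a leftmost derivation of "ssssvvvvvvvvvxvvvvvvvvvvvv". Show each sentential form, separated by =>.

S => sSv => ssSvv => sssSvvv => ssssSvvvv => ssssvZvvvv => ssssvvZvvvvv => ssssvvvZvvvvvv => ssssvvvvZvvvvvvv => ssssvvvvvZvvvvvvvv => ssssvvvvvvZvvvvvvvvv => ssssvvvvvvvZvvvvvvvvvv => ssssvvvvvvvvZvvvvvvvvvvv => ssssvvvvvvvvvZvvvvvvvvvvvv => ssssvvvvvvvvvxvvvvvvvvvvvv

S => sSv   [S ::= s S v]
sSv => ssSvv   [S ::= s S v]
ssSvv => sssSvvv   [S ::= s S v]
sssSvvv => ssssSvvvv   [S ::= s S v]
ssssSvvvv => ssssvZvvvv   [S ::= v Z]
ssssvZvvvv => ssssvvZvvvvv   [Z ::= v Z v]
ssssvvZvvvvv => ssssvvvZvvvvvv   [Z ::= v Z v]
ssssvvvZvvvvvv => ssssvvvvZvvvvvvv   [Z ::= v Z v]
ssssvvvvZvvvvvvv => ssssvvvvvZvvvvvvvv   [Z ::= v Z v]
ssssvvvvvZvvvvvvvv => ssssvvvvvvZvvvvvvvvv   [Z ::= v Z v]
ssssvvvvvvZvvvvvvvvv => ssssvvvvvvvZvvvvvvvvvv   [Z ::= v Z v]
ssssvvvvvvvZvvvvvvvvvv => ssssvvvvvvvvZvvvvvvvvvvv   [Z ::= v Z v]
ssssvvvvvvvvZvvvvvvvvvvv => ssssvvvvvvvvvZvvvvvvvvvvvv   [Z ::= v Z v]
ssssvvvvvvvvvZvvvvvvvvvvvv => ssssvvvvvvvvvxvvvvvvvvvvvv   [Z ::= x]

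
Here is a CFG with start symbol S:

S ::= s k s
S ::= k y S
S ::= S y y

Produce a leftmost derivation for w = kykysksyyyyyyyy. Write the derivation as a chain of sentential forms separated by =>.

S => Syy   [S ::= S y y]
Syy => Syyyy   [S ::= S y y]
Syyyy => Syyyyyy   [S ::= S y y]
Syyyyyy => Syyyyyyyy   [S ::= S y y]
Syyyyyyyy => kySyyyyyyyy   [S ::= k y S]
kySyyyyyyyy => kykySyyyyyyyy   [S ::= k y S]
kykySyyyyyyyy => kykysksyyyyyyyy   [S ::= s k s]

S=>Syy=>Syyyy=>Syyyyyy=>Syyyyyyyy=>kySyyyyyyyy=>kykySyyyyyyyy=>kykysksyyyyyyyy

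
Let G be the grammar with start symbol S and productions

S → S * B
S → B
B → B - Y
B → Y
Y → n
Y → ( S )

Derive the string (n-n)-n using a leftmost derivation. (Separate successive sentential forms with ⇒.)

S⇒B⇒B-Y⇒Y-Y⇒(S)-Y⇒(B)-Y⇒(B-Y)-Y⇒(Y-Y)-Y⇒(n-Y)-Y⇒(n-n)-Y⇒(n-n)-n

S ⇒ B   [S → B]
B ⇒ B-Y   [B → B - Y]
B-Y ⇒ Y-Y   [B → Y]
Y-Y ⇒ (S)-Y   [Y → ( S )]
(S)-Y ⇒ (B)-Y   [S → B]
(B)-Y ⇒ (B-Y)-Y   [B → B - Y]
(B-Y)-Y ⇒ (Y-Y)-Y   [B → Y]
(Y-Y)-Y ⇒ (n-Y)-Y   [Y → n]
(n-Y)-Y ⇒ (n-n)-Y   [Y → n]
(n-n)-Y ⇒ (n-n)-n   [Y → n]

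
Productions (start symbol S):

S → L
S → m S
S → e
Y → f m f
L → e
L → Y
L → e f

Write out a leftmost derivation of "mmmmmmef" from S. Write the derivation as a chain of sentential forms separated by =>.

S=>mS=>mmS=>mmmS=>mmmmS=>mmmmmS=>mmmmmmS=>mmmmmmL=>mmmmmmef

S => mS   [S → m S]
mS => mmS   [S → m S]
mmS => mmmS   [S → m S]
mmmS => mmmmS   [S → m S]
mmmmS => mmmmmS   [S → m S]
mmmmmS => mmmmmmS   [S → m S]
mmmmmmS => mmmmmmL   [S → L]
mmmmmmL => mmmmmmef   [L → e f]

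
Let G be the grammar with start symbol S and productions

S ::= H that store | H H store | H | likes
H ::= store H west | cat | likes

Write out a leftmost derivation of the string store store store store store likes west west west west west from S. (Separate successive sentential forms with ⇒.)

S ⇒ H ⇒ store H west ⇒ store store H west west ⇒ store store store H west west west ⇒ store store store store H west west west west ⇒ store store store store store H west west west west west ⇒ store store store store store likes west west west west west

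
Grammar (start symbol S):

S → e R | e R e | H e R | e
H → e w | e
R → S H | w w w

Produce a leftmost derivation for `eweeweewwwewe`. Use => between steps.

S => HeR   [S → H e R]
HeR => eweR   [H → e w]
eweR => eweSH   [R → S H]
eweSH => eweHeRH   [S → H e R]
eweHeRH => eweeweRH   [H → e w]
eweeweRH => eweeweSHH   [R → S H]
eweeweSHH => eweeweeRHH   [S → e R]
eweeweeRHH => eweeweewwwHH   [R → w w w]
eweeweewwwHH => eweeweewwwewH   [H → e w]
eweeweewwwewH => eweeweewwwewe   [H → e]

S => HeR => eweR => eweSH => eweHeRH => eweeweRH => eweeweSHH => eweeweeRHH => eweeweewwwHH => eweeweewwwewH => eweeweewwwewe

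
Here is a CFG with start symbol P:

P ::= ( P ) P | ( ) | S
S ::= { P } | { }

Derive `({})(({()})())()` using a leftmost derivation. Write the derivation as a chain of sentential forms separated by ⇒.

P⇒(P)P⇒(S)P⇒({})P⇒({})(P)P⇒({})((P)P)P⇒({})((S)P)P⇒({})(({P})P)P⇒({})(({()})P)P⇒({})(({()})())P⇒({})(({()})())()

P ⇒ (P)P   [P ::= ( P ) P]
(P)P ⇒ (S)P   [P ::= S]
(S)P ⇒ ({})P   [S ::= { }]
({})P ⇒ ({})(P)P   [P ::= ( P ) P]
({})(P)P ⇒ ({})((P)P)P   [P ::= ( P ) P]
({})((P)P)P ⇒ ({})((S)P)P   [P ::= S]
({})((S)P)P ⇒ ({})(({P})P)P   [S ::= { P }]
({})(({P})P)P ⇒ ({})(({()})P)P   [P ::= ( )]
({})(({()})P)P ⇒ ({})(({()})())P   [P ::= ( )]
({})(({()})())P ⇒ ({})(({()})())()   [P ::= ( )]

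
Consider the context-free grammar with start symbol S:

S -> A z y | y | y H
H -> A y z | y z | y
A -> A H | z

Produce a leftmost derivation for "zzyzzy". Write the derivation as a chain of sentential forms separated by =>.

S=>Azy=>AHzy=>zHzy=>zAyzzy=>zzyzzy

S => Azy   [S -> A z y]
Azy => AHzy   [A -> A H]
AHzy => zHzy   [A -> z]
zHzy => zAyzzy   [H -> A y z]
zAyzzy => zzyzzy   [A -> z]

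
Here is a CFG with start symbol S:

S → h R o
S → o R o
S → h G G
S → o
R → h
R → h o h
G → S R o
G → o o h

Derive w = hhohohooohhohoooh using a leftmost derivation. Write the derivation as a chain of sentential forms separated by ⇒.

S⇒hGG⇒hSRoG⇒hhGGRoG⇒hhSRoGRoG⇒hhoRoGRoG⇒hhohohoGRoG⇒hhohohooohRoG⇒hhohohooohhohoG⇒hhohohooohhohoooh

S ⇒ hGG   [S → h G G]
hGG ⇒ hSRoG   [G → S R o]
hSRoG ⇒ hhGGRoG   [S → h G G]
hhGGRoG ⇒ hhSRoGRoG   [G → S R o]
hhSRoGRoG ⇒ hhoRoGRoG   [S → o]
hhoRoGRoG ⇒ hhohohoGRoG   [R → h o h]
hhohohoGRoG ⇒ hhohohooohRoG   [G → o o h]
hhohohooohRoG ⇒ hhohohooohhohoG   [R → h o h]
hhohohooohhohoG ⇒ hhohohooohhohoooh   [G → o o h]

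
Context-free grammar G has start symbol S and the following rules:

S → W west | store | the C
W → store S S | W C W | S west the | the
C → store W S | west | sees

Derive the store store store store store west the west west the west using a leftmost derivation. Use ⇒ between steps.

S ⇒ W west ⇒ S west the west ⇒ W west west the west ⇒ S west the west west the west ⇒ the C west the west west the west ⇒ the store W S west the west west the west ⇒ the store store S S S west the west west the west ⇒ the store store store S S west the west west the west ⇒ the store store store store S west the west west the west ⇒ the store store store store store west the west west the west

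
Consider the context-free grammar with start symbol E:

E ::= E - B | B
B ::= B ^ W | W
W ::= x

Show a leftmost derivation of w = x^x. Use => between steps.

E => B => B^W => W^W => x^W => x^x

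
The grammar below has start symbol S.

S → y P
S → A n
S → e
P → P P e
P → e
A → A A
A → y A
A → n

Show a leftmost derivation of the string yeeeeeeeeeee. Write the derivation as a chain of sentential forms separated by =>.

S => yP   [S → y P]
yP => yPPe   [P → P P e]
yPPe => yPPePe   [P → P P e]
yPPePe => yePePe   [P → e]
yePePe => yePPeePe   [P → P P e]
yePPeePe => yePPePeePe   [P → P P e]
yePPePeePe => yePPePePeePe   [P → P P e]
yePPePePeePe => yeePePePeePe   [P → e]
yeePePePeePe => yeeeePePeePe   [P → e]
yeeeePePeePe => yeeeeeePeePe   [P → e]
yeeeeeePeePe => yeeeeeeeeePe   [P → e]
yeeeeeeeeePe => yeeeeeeeeeee   [P → e]

S => yP => yPPe => yPPePe => yePePe => yePPeePe => yePPePeePe => yePPePePeePe => yeePePePeePe => yeeeePePeePe => yeeeeeePeePe => yeeeeeeeeePe => yeeeeeeeeeee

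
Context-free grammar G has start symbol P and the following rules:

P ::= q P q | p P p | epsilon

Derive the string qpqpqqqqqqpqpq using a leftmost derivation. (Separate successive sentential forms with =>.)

P => qPq   [P ::= q P q]
qPq => qpPpq   [P ::= p P p]
qpPpq => qpqPqpq   [P ::= q P q]
qpqPqpq => qpqpPpqpq   [P ::= p P p]
qpqpPpqpq => qpqpqPqpqpq   [P ::= q P q]
qpqpqPqpqpq => qpqpqqPqqpqpq   [P ::= q P q]
qpqpqqPqqpqpq => qpqpqqqPqqqpqpq   [P ::= q P q]
qpqpqqqPqqqpqpq => qpqpqqqqqqpqpq   [P ::= epsilon]

P => qPq => qpPpq => qpqPqpq => qpqpPpqpq => qpqpqPqpqpq => qpqpqqPqqpqpq => qpqpqqqPqqqpqpq => qpqpqqqqqqpqpq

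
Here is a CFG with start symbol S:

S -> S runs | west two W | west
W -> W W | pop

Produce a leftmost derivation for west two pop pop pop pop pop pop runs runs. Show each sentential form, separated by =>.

S => S runs   [S -> S runs]
S runs => S runs runs   [S -> S runs]
S runs runs => west two W runs runs   [S -> west two W]
west two W runs runs => west two W W runs runs   [W -> W W]
west two W W runs runs => west two W W W runs runs   [W -> W W]
west two W W W runs runs => west two W W W W runs runs   [W -> W W]
west two W W W W runs runs => west two W W W W W runs runs   [W -> W W]
west two W W W W W runs runs => west two pop W W W W runs runs   [W -> pop]
west two pop W W W W runs runs => west two pop W W W W W runs runs   [W -> W W]
west two pop W W W W W runs runs => west two pop pop W W W W runs runs   [W -> pop]
west two pop pop W W W W runs runs => west two pop pop pop W W W runs runs   [W -> pop]
west two pop pop pop W W W runs runs => west two pop pop pop pop W W runs runs   [W -> pop]
west two pop pop pop pop W W runs runs => west two pop pop pop pop pop W runs runs   [W -> pop]
west two pop pop pop pop pop W runs runs => west two pop pop pop pop pop pop runs runs   [W -> pop]

S => S runs => S runs runs => west two W runs runs => west two W W runs runs => west two W W W runs runs => west two W W W W runs runs => west two W W W W W runs runs => west two pop W W W W runs runs => west two pop W W W W W runs runs => west two pop pop W W W W runs runs => west two pop pop pop W W W runs runs => west two pop pop pop pop W W runs runs => west two pop pop pop pop pop W runs runs => west two pop pop pop pop pop pop runs runs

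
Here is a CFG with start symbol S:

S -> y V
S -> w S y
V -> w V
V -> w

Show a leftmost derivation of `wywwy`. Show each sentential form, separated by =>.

S => wSy   [S -> w S y]
wSy => wyVy   [S -> y V]
wyVy => wywVy   [V -> w V]
wywVy => wywwy   [V -> w]

S => wSy => wyVy => wywVy => wywwy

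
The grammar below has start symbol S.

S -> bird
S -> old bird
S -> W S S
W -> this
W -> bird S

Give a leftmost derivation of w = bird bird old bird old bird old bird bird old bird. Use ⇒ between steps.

S ⇒ W S S ⇒ bird S S S ⇒ bird W S S S S ⇒ bird bird S S S S S ⇒ bird bird old bird S S S S ⇒ bird bird old bird old bird S S S ⇒ bird bird old bird old bird old bird S S ⇒ bird bird old bird old bird old bird bird S ⇒ bird bird old bird old bird old bird bird old bird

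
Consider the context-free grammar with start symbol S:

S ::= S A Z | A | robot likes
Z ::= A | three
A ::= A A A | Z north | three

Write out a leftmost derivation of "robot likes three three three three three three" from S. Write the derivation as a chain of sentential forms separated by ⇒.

S ⇒ S A Z   [S ::= S A Z]
S A Z ⇒ S A Z A Z   [S ::= S A Z]
S A Z A Z ⇒ S A Z A Z A Z   [S ::= S A Z]
S A Z A Z A Z ⇒ robot likes A Z A Z A Z   [S ::= robot likes]
robot likes A Z A Z A Z ⇒ robot likes three Z A Z A Z   [A ::= three]
robot likes three Z A Z A Z ⇒ robot likes three three A Z A Z   [Z ::= three]
robot likes three three A Z A Z ⇒ robot likes three three three Z A Z   [A ::= three]
robot likes three three three Z A Z ⇒ robot likes three three three three A Z   [Z ::= three]
robot likes three three three three A Z ⇒ robot likes three three three three three Z   [A ::= three]
robot likes three three three three three Z ⇒ robot likes three three three three three three   [Z ::= three]

S ⇒ S A Z ⇒ S A Z A Z ⇒ S A Z A Z A Z ⇒ robot likes A Z A Z A Z ⇒ robot likes three Z A Z A Z ⇒ robot likes three three A Z A Z ⇒ robot likes three three three Z A Z ⇒ robot likes three three three three A Z ⇒ robot likes three three three three three Z ⇒ robot likes three three three three three three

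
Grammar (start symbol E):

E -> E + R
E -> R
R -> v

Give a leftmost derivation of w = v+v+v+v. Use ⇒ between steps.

E⇒E+R⇒E+R+R⇒E+R+R+R⇒R+R+R+R⇒v+R+R+R⇒v+v+R+R⇒v+v+v+R⇒v+v+v+v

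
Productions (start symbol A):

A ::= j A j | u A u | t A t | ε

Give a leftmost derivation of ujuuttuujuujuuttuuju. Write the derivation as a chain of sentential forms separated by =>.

A => uAu => ujAju => ujuAuju => ujuuAuuju => ujuutAtuuju => ujuuttAttuuju => ujuuttuAuttuuju => ujuuttuuAuuttuuju => ujuuttuujAjuuttuuju => ujuuttuujuAujuuttuuju => ujuuttuujuujuuttuuju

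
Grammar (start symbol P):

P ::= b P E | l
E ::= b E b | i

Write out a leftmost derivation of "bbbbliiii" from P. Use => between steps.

P=>bPE=>bbPEE=>bbbPEEE=>bbbbPEEEE=>bbbblEEEE=>bbbbliEEE=>bbbbliiEE=>bbbbliiiE=>bbbbliiii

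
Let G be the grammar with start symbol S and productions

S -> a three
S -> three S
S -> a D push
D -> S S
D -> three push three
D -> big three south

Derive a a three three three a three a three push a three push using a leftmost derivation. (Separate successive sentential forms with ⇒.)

S ⇒ a D push ⇒ a S S push ⇒ a a D push S push ⇒ a a S S push S push ⇒ a a three S S push S push ⇒ a a three three S S push S push ⇒ a a three three three S S push S push ⇒ a a three three three a three S push S push ⇒ a a three three three a three a three push S push ⇒ a a three three three a three a three push a three push

S ⇒ a D push   [S -> a D push]
a D push ⇒ a S S push   [D -> S S]
a S S push ⇒ a a D push S push   [S -> a D push]
a a D push S push ⇒ a a S S push S push   [D -> S S]
a a S S push S push ⇒ a a three S S push S push   [S -> three S]
a a three S S push S push ⇒ a a three three S S push S push   [S -> three S]
a a three three S S push S push ⇒ a a three three three S S push S push   [S -> three S]
a a three three three S S push S push ⇒ a a three three three a three S push S push   [S -> a three]
a a three three three a three S push S push ⇒ a a three three three a three a three push S push   [S -> a three]
a a three three three a three a three push S push ⇒ a a three three three a three a three push a three push   [S -> a three]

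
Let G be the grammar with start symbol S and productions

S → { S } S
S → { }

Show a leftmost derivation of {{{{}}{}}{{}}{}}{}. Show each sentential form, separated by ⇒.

S ⇒ {S}S ⇒ {{S}S}S ⇒ {{{S}S}S}S ⇒ {{{{}}S}S}S ⇒ {{{{}}{}}S}S ⇒ {{{{}}{}}{S}S}S ⇒ {{{{}}{}}{{}}S}S ⇒ {{{{}}{}}{{}}{}}S ⇒ {{{{}}{}}{{}}{}}{}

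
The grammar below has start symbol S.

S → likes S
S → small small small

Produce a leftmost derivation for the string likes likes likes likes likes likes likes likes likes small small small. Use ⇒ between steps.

S ⇒ likes S ⇒ likes likes S ⇒ likes likes likes S ⇒ likes likes likes likes S ⇒ likes likes likes likes likes S ⇒ likes likes likes likes likes likes S ⇒ likes likes likes likes likes likes likes S ⇒ likes likes likes likes likes likes likes likes S ⇒ likes likes likes likes likes likes likes likes likes S ⇒ likes likes likes likes likes likes likes likes likes small small small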